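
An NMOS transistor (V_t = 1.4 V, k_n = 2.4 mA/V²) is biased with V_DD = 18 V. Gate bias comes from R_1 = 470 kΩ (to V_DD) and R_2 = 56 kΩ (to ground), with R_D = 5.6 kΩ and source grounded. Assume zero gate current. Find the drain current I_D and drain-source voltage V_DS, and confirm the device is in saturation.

I_D ≈ 0.32 mA, V_DS ≈ 16 V

V_G = V_DD·R_2/(R_1+R_2) = 18×56/526 = 1.92 V. With the source grounded, V_GS = V_G = 1.92 V.
Assume saturation: I_D = (k_n/2)(V_GS − V_t)² = (2.4/2)×(1.92 − 1.4)² = 1.2×0.516² = 0.32 mA.
V_DS = V_DD − I_D·R_D = 18 − 0.32×5.6 = 16.2 V.
Saturation requires V_DS ≥ V_GS − V_t = 0.516 V; 16.2 ≥ 0.516 ✓.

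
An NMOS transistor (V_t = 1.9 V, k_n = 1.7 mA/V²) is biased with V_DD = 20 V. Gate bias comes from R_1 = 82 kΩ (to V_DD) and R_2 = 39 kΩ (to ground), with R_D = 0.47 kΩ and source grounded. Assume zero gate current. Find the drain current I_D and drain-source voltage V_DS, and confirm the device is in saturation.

V_G = V_DD·R_2/(R_1+R_2) = 20×39/121 = 6.45 V. With the source grounded, V_GS = V_G = 6.45 V.
Assume saturation: I_D = (k_n/2)(V_GS − V_t)² = (1.7/2)×(6.45 − 1.9)² = 0.85×4.55² = 17.6 mA.
V_DS = V_DD − I_D·R_D = 20 − 17.6×0.47 = 11.7 V.
Saturation requires V_DS ≥ V_GS − V_t = 4.55 V; 11.7 ≥ 4.55 ✓.

I_D ≈ 18 mA, V_DS ≈ 12 V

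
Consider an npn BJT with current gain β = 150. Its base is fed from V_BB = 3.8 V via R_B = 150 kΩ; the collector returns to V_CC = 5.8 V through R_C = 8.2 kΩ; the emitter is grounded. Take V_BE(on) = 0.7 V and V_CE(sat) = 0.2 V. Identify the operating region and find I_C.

saturation; I_C ≈ 0.68 mA

Assume active: I_B = (3.8 − 0.7)/150 = 0.0207 mA, giving I_C = β·I_B = 3.1 mA.
But then V_CE = 5.8 − 3.1×8.2 = -19.6 V < V_CE(sat) = 0.2 V — impossible in the active region.
So the transistor is saturated. With V_CE = 0.2 V, I_C = (V_CC − 0.2)/R_C = 5.6/8.2 = 0.683 mA.
Check: β·I_B = 3.1 mA > I_C = 0.683 mA, confirming saturation.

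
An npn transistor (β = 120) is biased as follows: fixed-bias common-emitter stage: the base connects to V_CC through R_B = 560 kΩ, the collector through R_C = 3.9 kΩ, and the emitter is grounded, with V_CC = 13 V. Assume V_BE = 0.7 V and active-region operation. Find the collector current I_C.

I_C ≈ 2.6 mA

Base loop: V_CC = I_B·R_B + V_BE, so I_B = (13 − 0.7)/560 kΩ = 0.022 mA.
In the active region I_C = β·I_B = 120 × 0.022 = 2.64 mA.
Collector loop: V_CE = V_CC − I_C·R_C = 13 − 2.64×3.9 = 2.72 V.
Since V_CE = 2.72 V > V_CE(sat) ≈ 0.2 V, the transistor is in the active region as assumed.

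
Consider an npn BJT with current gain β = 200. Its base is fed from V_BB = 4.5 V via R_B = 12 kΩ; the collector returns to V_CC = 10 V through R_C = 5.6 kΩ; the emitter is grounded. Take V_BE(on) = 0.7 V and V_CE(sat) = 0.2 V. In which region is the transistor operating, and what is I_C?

Assume active: I_B = (4.5 − 0.7)/12 = 0.317 mA, giving I_C = β·I_B = 63.3 mA.
But then V_CE = 10 − 63.3×5.6 = -345 V < V_CE(sat) = 0.2 V — impossible in the active region.
So the transistor is saturated. With V_CE = 0.2 V, I_C = (V_CC − 0.2)/R_C = 9.8/5.6 = 1.75 mA.
Check: β·I_B = 63.3 mA > I_C = 1.75 mA, confirming saturation.

saturation; I_C ≈ 1.8 mA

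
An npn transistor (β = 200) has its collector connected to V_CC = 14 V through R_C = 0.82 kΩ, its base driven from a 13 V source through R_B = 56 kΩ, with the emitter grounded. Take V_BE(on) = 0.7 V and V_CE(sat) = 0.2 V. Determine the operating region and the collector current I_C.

Assume active: I_B = (13 − 0.7)/56 = 0.22 mA, giving I_C = β·I_B = 43.9 mA.
But then V_CE = 14 − 43.9×0.82 = -22 V < V_CE(sat) = 0.2 V — impossible in the active region.
So the transistor is saturated. With V_CE = 0.2 V, I_C = (V_CC − 0.2)/R_C = 13.8/0.82 = 16.8 mA.
Check: β·I_B = 43.9 mA > I_C = 16.8 mA, confirming saturation.

saturation; I_C ≈ 17 mA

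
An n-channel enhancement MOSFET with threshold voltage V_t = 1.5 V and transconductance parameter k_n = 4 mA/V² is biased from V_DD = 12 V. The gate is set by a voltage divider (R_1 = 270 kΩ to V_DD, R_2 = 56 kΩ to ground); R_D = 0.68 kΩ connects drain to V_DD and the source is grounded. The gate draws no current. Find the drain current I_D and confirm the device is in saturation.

I_D ≈ 0.63 mA

V_G = V_DD·R_2/(R_1+R_2) = 12×56/326 = 2.06 V. With the source grounded, V_GS = V_G = 2.06 V.
Assume saturation: I_D = (k_n/2)(V_GS − V_t)² = (4/2)×(2.06 − 1.5)² = 2×0.561² = 0.63 mA.
V_DS = V_DD − I_D·R_D = 12 − 0.63×0.68 = 11.6 V.
Saturation requires V_DS ≥ V_GS − V_t = 0.561 V; 11.6 ≥ 0.561 ✓.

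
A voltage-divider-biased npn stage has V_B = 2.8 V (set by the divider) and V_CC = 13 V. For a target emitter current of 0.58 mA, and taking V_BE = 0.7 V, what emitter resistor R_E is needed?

V_E = V_B − V_BE = 2.8 − 0.7 = 2.1 V.
R_E = V_E / I_E = 2.1 / 0.58 = 3.62 kΩ.

R_E ≈ 3.6 kΩ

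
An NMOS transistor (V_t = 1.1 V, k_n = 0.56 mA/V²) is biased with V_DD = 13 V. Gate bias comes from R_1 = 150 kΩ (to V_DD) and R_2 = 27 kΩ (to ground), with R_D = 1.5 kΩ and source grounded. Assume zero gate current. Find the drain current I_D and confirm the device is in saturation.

I_D ≈ 0.22 mA

V_G = V_DD·R_2/(R_1+R_2) = 13×27/177 = 1.98 V. With the source grounded, V_GS = V_G = 1.98 V.
Assume saturation: I_D = (k_n/2)(V_GS − V_t)² = (0.56/2)×(1.98 − 1.1)² = 0.28×0.883² = 0.218 mA.
V_DS = V_DD − I_D·R_D = 13 − 0.218×1.5 = 12.7 V.
Saturation requires V_DS ≥ V_GS − V_t = 0.883 V; 12.7 ≥ 0.883 ✓.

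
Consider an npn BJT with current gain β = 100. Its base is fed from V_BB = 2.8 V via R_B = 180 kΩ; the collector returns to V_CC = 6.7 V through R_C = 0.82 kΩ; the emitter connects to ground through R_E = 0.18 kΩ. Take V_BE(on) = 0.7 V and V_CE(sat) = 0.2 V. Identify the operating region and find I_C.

active; I_C ≈ 1.1 mA

Assume active. Base-emitter loop: I_B = (V_BB − V_BE)/(R_B + (β+1)R_E) = (2.8 − 0.7)/(180 + 101×0.18) = 0.0106 mA.
I_C = β·I_B = 100×0.0106 = 1.06 mA.
V_CE = V_CC − I_C·R_C − I_E·R_E = 6.7 − 1.06×0.82 − 1.07×0.18 = 5.64 V > V_CE(sat), so the active-region assumption holds.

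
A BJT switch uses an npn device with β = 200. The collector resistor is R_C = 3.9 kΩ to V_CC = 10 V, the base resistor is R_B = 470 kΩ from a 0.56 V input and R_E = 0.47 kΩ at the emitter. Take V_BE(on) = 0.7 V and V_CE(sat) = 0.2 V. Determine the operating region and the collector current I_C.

cutoff; I_C ≈ 0

V_BB = 0.56 V ≤ V_BE(on) = 0.7 V, so the base-emitter junction is not forward biased.
The transistor is in cutoff: I_B = I_C = 0.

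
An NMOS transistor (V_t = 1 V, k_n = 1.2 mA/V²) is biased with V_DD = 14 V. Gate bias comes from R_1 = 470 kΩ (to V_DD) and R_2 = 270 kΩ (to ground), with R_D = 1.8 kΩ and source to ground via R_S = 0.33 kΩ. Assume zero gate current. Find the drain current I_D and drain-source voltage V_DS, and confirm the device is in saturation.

V_G = V_DD·R_2/(R_1+R_2) = 14×270/740 = 5.11 V.
Assume saturation: I_D = (k_n/2)(V_GS − V_t)² with V_GS = V_G − I_D·R_S = 5.11 − 0.33·I_D.
Substituting gives 0.0653·I_D² − 2.63·I_D + 10.1 = 0, with roots I_D = 4.32 or 35.9 mA.
The root I_D = 35.9 mA gives V_GS = -6.73 V ≤ V_t, so take I_D = 4.32 mA.
Then V_GS = 3.68 V and V_DS = V_DD − I_D(R_D+R_S) = 14 − 4.32×2.13 = 4.8 V.
Saturation requires V_DS ≥ V_GS − V_t = 2.68 V; 4.8 ≥ 2.68 ✓.

I_D ≈ 4.3 mA, V_DS ≈ 4.8 V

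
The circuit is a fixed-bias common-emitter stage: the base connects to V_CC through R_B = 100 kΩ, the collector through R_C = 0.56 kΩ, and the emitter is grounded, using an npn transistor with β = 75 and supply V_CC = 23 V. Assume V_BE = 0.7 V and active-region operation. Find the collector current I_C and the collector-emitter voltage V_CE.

Base loop: V_CC = I_B·R_B + V_BE, so I_B = (23 − 0.7)/100 kΩ = 0.223 mA.
In the active region I_C = β·I_B = 75 × 0.223 = 16.7 mA.
Collector loop: V_CE = V_CC − I_C·R_C = 23 − 16.7×0.56 = 13.6 V.
Since V_CE = 13.6 V > V_CE(sat) ≈ 0.2 V, the transistor is in the active region as assumed.

I_C ≈ 17 mA, V_CE ≈ 14 V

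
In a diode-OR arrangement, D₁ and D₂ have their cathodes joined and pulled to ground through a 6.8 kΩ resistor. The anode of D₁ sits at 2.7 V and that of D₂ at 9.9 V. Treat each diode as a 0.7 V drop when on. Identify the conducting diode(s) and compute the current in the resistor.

Assume both conduct. Then node N would need to be at both 2.7−0.7 = 2 V and 9.9−0.7 = 9.2 V, which is impossible.
Assume only D₂ conducts: V_N = 9.9 − 0.7 = 9.2 V, so I_R = 9.2/6.8 = 1.35 mA.
Check D₁: its anode-to-cathode voltage is 2.7 − 9.2 = -6.5 V < 0.7 V, so it is off. The assumption is consistent.

Only D₂ conducts; I_R ≈ 1.4 mA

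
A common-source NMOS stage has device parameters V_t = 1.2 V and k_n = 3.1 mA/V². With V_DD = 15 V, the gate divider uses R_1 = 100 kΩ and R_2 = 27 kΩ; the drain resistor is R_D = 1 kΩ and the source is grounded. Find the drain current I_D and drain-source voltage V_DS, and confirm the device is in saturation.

I_D ≈ 6.1 mA, V_DS ≈ 8.9 V

V_G = V_DD·R_2/(R_1+R_2) = 15×27/127 = 3.19 V. With the source grounded, V_GS = V_G = 3.19 V.
Assume saturation: I_D = (k_n/2)(V_GS − V_t)² = (3.1/2)×(3.19 − 1.2)² = 1.55×1.99² = 6.13 mA.
V_DS = V_DD − I_D·R_D = 15 − 6.13×1 = 8.87 V.
Saturation requires V_DS ≥ V_GS − V_t = 1.99 V; 8.87 ≥ 1.99 ✓.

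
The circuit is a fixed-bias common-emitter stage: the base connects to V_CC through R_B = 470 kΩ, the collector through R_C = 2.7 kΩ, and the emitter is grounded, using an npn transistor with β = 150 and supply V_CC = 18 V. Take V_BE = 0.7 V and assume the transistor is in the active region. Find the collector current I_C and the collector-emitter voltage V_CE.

I_C ≈ 5.5 mA, V_CE ≈ 3.1 V

Base loop: V_CC = I_B·R_B + V_BE, so I_B = (18 − 0.7)/470 kΩ = 0.0368 mA.
In the active region I_C = β·I_B = 150 × 0.0368 = 5.52 mA.
Collector loop: V_CE = V_CC − I_C·R_C = 18 − 5.52×2.7 = 3.09 V.
Since V_CE = 3.09 V > V_CE(sat) ≈ 0.2 V, the transistor is in the active region as assumed.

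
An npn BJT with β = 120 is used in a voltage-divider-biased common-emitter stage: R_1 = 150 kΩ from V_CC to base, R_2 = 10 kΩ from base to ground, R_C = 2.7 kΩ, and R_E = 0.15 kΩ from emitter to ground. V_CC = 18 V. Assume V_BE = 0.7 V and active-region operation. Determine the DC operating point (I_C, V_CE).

Thevenize the base divider: V_Th = V_CC·R_2/(R_1+R_2) = 18×10/160 = 1.12 V, R_Th = R_1‖R_2 = 9.38 kΩ.
Base-emitter loop: V_Th = I_B·R_Th + V_BE + (β+1)I_B·R_E, so I_B = (1.12 − 0.7) / (9.38 + 121×0.15) = 0.0154 mA.
I_C = β·I_B = 120×0.0154 = 1.85 mA, and I_E = (β+1)I_B = 1.87 mA.
V_CE = V_CC − I_C·R_C − I_E·R_E = 18 − 1.85×2.7 − 1.87×0.15 = 12.7 V.
V_CE = 12.7 V > 0.2 V confirms active-region operation.

I_C ≈ 1.9 mA, V_CE ≈ 13 V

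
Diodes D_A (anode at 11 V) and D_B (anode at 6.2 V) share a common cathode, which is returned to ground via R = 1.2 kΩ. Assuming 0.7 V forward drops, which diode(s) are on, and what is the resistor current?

Assume both conduct. Then node N would need to be at both 11−0.7 = 10.3 V and 6.2−0.7 = 5.5 V, which is impossible.
Assume only D_A conducts: V_N = 11 − 0.7 = 10.3 V, so I_R = 10.3/1.2 = 8.58 mA.
Check D_B: its anode-to-cathode voltage is 6.2 − 10.3 = -4.1 V < 0.7 V, so it is off. The assumption is consistent.

Only D_A conducts; I_R ≈ 8.6 mA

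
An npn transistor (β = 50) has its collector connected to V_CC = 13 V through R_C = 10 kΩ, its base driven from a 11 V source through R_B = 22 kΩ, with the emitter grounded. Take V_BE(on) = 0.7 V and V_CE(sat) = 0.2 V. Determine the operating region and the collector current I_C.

saturation; I_C ≈ 1.3 mA

Assume active: I_B = (11 − 0.7)/22 = 0.468 mA, giving I_C = β·I_B = 23.4 mA.
But then V_CE = 13 − 23.4×10 = -221 V < V_CE(sat) = 0.2 V — impossible in the active region.
So the transistor is saturated. With V_CE = 0.2 V, I_C = (V_CC − 0.2)/R_C = 12.8/10 = 1.28 mA.
Check: β·I_B = 23.4 mA > I_C = 1.28 mA, confirming saturation.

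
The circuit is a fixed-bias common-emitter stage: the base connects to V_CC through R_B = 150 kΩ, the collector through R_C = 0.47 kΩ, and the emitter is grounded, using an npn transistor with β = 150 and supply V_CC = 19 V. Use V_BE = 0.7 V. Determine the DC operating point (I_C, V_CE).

I_C ≈ 18 mA, V_CE ≈ 10 V

Base loop: V_CC = I_B·R_B + V_BE, so I_B = (19 − 0.7)/150 kΩ = 0.122 mA.
In the active region I_C = β·I_B = 150 × 0.122 = 18.3 mA.
Collector loop: V_CE = V_CC − I_C·R_C = 19 − 18.3×0.47 = 10.4 V.
Since V_CE = 10.4 V > V_CE(sat) ≈ 0.2 V, the transistor is in the active region as assumed.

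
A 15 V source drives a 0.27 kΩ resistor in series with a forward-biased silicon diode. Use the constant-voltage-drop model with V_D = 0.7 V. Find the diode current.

I ≈ 53 mA

KVL around the loop: 15 = V_D + I·R = 0.7 + I × 0.27 kΩ.
So I = (15 − 0.7) / 0.27 kΩ = 14.3 / 0.27 = 53 mA.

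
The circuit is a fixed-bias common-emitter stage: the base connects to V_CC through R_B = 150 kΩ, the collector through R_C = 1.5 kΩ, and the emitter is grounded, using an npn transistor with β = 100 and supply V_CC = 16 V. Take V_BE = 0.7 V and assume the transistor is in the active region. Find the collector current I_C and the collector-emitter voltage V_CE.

Base loop: V_CC = I_B·R_B + V_BE, so I_B = (16 − 0.7)/150 kΩ = 0.102 mA.
In the active region I_C = β·I_B = 100 × 0.102 = 10.2 mA.
Collector loop: V_CE = V_CC − I_C·R_C = 16 − 10.2×1.5 = 0.7 V.
Since V_CE = 0.7 V > V_CE(sat) ≈ 0.2 V, the transistor is in the active region as assumed.

I_C ≈ 10 mA, V_CE ≈ 0.7 V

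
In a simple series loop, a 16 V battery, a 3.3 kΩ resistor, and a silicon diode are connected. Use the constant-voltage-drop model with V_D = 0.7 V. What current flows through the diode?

KVL around the loop: 16 = V_D + I·R = 0.7 + I × 3.3 kΩ.
So I = (16 − 0.7) / 3.3 kΩ = 15.3 / 3.3 = 4.64 mA.

I ≈ 4.6 mA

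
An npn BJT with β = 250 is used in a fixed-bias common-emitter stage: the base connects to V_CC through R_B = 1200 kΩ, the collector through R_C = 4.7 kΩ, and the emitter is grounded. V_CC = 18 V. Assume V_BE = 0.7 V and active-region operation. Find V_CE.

Base loop: V_CC = I_B·R_B + V_BE, so I_B = (18 − 0.7)/1200 kΩ = 0.0144 mA.
In the active region I_C = β·I_B = 250 × 0.0144 = 3.6 mA.
Collector loop: V_CE = V_CC − I_C·R_C = 18 − 3.6×4.7 = 1.06 V.
Since V_CE = 1.06 V > V_CE(sat) ≈ 0.2 V, the transistor is in the active region as assumed.

V_CE ≈ 1.1 V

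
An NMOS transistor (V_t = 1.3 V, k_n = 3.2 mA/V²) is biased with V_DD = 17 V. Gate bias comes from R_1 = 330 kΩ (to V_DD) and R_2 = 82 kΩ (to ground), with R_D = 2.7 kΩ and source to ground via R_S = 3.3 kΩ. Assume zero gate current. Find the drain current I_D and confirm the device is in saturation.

V_G = V_DD·R_2/(R_1+R_2) = 17×82/412 = 3.38 V.
Assume saturation: I_D = (k_n/2)(V_GS − V_t)² with V_GS = V_G − I_D·R_S = 3.38 − 3.3·I_D.
Substituting gives 17.4·I_D² − 23·I_D + 6.95 = 0, with roots I_D = 0.468 or 0.853 mA.
The root I_D = 0.853 mA gives V_GS = 0.57 V ≤ V_t, so take I_D = 0.468 mA.
Then V_GS = 1.84 V and V_DS = V_DD − I_D(R_D+R_S) = 17 − 0.468×6 = 14.2 V.
Saturation requires V_DS ≥ V_GS − V_t = 0.541 V; 14.2 ≥ 0.541 ✓.

I_D ≈ 0.47 mA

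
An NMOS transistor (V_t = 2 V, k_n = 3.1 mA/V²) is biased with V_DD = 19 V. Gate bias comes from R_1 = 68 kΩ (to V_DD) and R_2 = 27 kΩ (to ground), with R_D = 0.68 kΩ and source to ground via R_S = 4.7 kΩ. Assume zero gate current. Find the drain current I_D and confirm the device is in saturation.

V_G = V_DD·R_2/(R_1+R_2) = 19×27/95 = 5.4 V.
Assume saturation: I_D = (k_n/2)(V_GS − V_t)² with V_GS = V_G − I_D·R_S = 5.4 − 4.7·I_D.
Substituting gives 34.2·I_D² − 50.5·I_D + 17.9 = 0, with roots I_D = 0.592 or 0.884 mA.
The root I_D = 0.884 mA gives V_GS = 1.24 V ≤ V_t, so take I_D = 0.592 mA.
Then V_GS = 2.62 V and V_DS = V_DD − I_D(R_D+R_S) = 19 − 0.592×5.38 = 15.8 V.
Saturation requires V_DS ≥ V_GS − V_t = 0.618 V; 15.8 ≥ 0.618 ✓.

I_D ≈ 0.59 mA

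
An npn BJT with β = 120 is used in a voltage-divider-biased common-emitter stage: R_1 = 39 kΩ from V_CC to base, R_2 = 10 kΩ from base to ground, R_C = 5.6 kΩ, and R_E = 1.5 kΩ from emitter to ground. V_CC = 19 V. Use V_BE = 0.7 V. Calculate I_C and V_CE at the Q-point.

I_C ≈ 2 mA, V_CE ≈ 4.7 V

Thevenize the base divider: V_Th = V_CC·R_2/(R_1+R_2) = 19×10/49 = 3.88 V, R_Th = R_1‖R_2 = 7.96 kΩ.
Base-emitter loop: V_Th = I_B·R_Th + V_BE + (β+1)I_B·R_E, so I_B = (3.88 − 0.7) / (7.96 + 121×1.5) = 0.0168 mA.
I_C = β·I_B = 120×0.0168 = 2.01 mA, and I_E = (β+1)I_B = 2.03 mA.
V_CE = V_CC − I_C·R_C − I_E·R_E = 19 − 2.01×5.6 − 2.03×1.5 = 4.69 V.
V_CE = 4.69 V > 0.2 V confirms active-region operation.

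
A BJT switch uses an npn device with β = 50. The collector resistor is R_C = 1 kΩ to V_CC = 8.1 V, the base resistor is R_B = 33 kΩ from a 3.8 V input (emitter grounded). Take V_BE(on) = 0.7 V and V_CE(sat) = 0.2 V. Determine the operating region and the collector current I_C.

active; I_C ≈ 4.7 mA

Assume active. Base-emitter loop: I_B = (V_BB − V_BE)/R_B = (3.8 − 0.7)/33 = 0.0939 mA.
I_C = β·I_B = 50×0.0939 = 4.7 mA.
V_CE = V_CC − I_C·R_C = 8.1 − 4.7×1 = 3.4 V > V_CE(sat), so the active-region assumption holds.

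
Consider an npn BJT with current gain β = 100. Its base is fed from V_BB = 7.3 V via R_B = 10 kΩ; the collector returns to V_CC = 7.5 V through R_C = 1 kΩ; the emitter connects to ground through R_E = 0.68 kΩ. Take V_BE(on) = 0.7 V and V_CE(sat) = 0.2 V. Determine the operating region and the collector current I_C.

saturation; I_C ≈ 4.2 mA

Assume active: I_B = (7.3 − 0.7)/(10 + 101×0.68) = 0.0839 mA, I_C = β·I_B = 8.39 mA.
Then V_CE = 7.5 − 8.39×1 − 8.47×0.68 = -6.65 V < 0.2 V — the active assumption fails.
Re-solve with V_CE = 0.2 V. KCL at the emitter: V_E/R_E = (V_BB−0.7−V_E)/R_B + (V_CC−0.2−V_E)/R_C, giving V_E = 3.1 V.
I_C = (V_CC − 0.2 − V_E)/R_C = (7.3 − 3.1)/1 = 4.2 mA.
Check: I_B = (6.6 − 3.1)/10 = 0.35 mA, and β·I_B = 35 mA > I_C, confirming saturation.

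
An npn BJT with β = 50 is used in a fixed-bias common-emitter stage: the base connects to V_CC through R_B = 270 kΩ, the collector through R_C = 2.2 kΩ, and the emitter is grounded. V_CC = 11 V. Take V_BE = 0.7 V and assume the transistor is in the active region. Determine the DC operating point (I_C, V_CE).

I_C ≈ 1.9 mA, V_CE ≈ 6.8 V

Base loop: V_CC = I_B·R_B + V_BE, so I_B = (11 − 0.7)/270 kΩ = 0.0381 mA.
In the active region I_C = β·I_B = 50 × 0.0381 = 1.91 mA.
Collector loop: V_CE = V_CC − I_C·R_C = 11 − 1.91×2.2 = 6.8 V.
Since V_CE = 6.8 V > V_CE(sat) ≈ 0.2 V, the transistor is in the active region as assumed.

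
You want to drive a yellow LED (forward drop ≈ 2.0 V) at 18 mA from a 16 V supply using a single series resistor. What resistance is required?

The resistor drops V_S − V_D = 16 − 2.0 = 14 V at 18 mA.
R = 14 V / 18 mA = 0.778 kΩ.

R ≈ 0.78 kΩ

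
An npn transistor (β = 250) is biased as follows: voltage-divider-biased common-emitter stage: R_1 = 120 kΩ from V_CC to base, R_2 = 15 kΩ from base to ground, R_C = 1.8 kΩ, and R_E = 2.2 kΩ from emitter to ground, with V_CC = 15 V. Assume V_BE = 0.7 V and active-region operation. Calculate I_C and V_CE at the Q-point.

I_C ≈ 0.43 mA, V_CE ≈ 13 V

Thevenize the base divider: V_Th = V_CC·R_2/(R_1+R_2) = 15×15/135 = 1.67 V, R_Th = R_1‖R_2 = 13.3 kΩ.
Base-emitter loop: V_Th = I_B·R_Th + V_BE + (β+1)I_B·R_E, so I_B = (1.67 − 0.7) / (13.3 + 251×2.2) = 0.00171 mA.
I_C = β·I_B = 250×0.00171 = 0.427 mA, and I_E = (β+1)I_B = 0.429 mA.
V_CE = V_CC − I_C·R_C − I_E·R_E = 15 − 0.427×1.8 − 0.429×2.2 = 13.3 V.
V_CE = 13.3 V > 0.2 V confirms active-region operation.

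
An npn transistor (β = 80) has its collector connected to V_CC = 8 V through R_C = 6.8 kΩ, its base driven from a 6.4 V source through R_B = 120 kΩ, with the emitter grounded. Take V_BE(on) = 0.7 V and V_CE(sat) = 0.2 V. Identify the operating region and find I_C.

saturation; I_C ≈ 1.1 mA

Assume active: I_B = (6.4 − 0.7)/120 = 0.0475 mA, giving I_C = β·I_B = 3.8 mA.
But then V_CE = 8 − 3.8×6.8 = -17.8 V < V_CE(sat) = 0.2 V — impossible in the active region.
So the transistor is saturated. With V_CE = 0.2 V, I_C = (V_CC − 0.2)/R_C = 7.8/6.8 = 1.15 mA.
Check: β·I_B = 3.8 mA > I_C = 1.15 mA, confirming saturation.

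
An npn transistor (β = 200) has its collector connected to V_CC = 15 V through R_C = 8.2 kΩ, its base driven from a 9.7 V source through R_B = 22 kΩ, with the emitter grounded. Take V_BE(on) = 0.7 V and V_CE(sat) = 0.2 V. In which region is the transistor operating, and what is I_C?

Assume active: I_B = (9.7 − 0.7)/22 = 0.409 mA, giving I_C = β·I_B = 81.8 mA.
But then V_CE = 15 − 81.8×8.2 = -656 V < V_CE(sat) = 0.2 V — impossible in the active region.
So the transistor is saturated. With V_CE = 0.2 V, I_C = (V_CC − 0.2)/R_C = 14.8/8.2 = 1.8 mA.
Check: β·I_B = 81.8 mA > I_C = 1.8 mA, confirming saturation.

saturation; I_C ≈ 1.8 mA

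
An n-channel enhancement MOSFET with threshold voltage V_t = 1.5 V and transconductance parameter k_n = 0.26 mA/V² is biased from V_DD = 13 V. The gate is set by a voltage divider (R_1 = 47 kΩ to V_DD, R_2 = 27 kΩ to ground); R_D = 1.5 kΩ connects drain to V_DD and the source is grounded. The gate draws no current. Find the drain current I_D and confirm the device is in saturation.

I_D ≈ 1.4 mA

V_G = V_DD·R_2/(R_1+R_2) = 13×27/74 = 4.74 V. With the source grounded, V_GS = V_G = 4.74 V.
Assume saturation: I_D = (k_n/2)(V_GS − V_t)² = (0.26/2)×(4.74 − 1.5)² = 0.13×3.24² = 1.37 mA.
V_DS = V_DD − I_D·R_D = 13 − 1.37×1.5 = 10.9 V.
Saturation requires V_DS ≥ V_GS − V_t = 3.24 V; 10.9 ≥ 3.24 ✓.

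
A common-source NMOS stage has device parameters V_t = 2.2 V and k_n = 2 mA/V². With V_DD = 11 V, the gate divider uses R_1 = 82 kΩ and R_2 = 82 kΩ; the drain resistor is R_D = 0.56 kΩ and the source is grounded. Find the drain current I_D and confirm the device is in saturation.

I_D ≈ 11 mA

V_G = V_DD·R_2/(R_1+R_2) = 11×82/164 = 5.5 V. With the source grounded, V_GS = V_G = 5.5 V.
Assume saturation: I_D = (k_n/2)(V_GS − V_t)² = (2/2)×(5.5 − 2.2)² = 1×3.3² = 10.9 mA.
V_DS = V_DD − I_D·R_D = 11 − 10.9×0.56 = 4.9 V.
Saturation requires V_DS ≥ V_GS − V_t = 3.3 V; 4.9 ≥ 3.3 ✓.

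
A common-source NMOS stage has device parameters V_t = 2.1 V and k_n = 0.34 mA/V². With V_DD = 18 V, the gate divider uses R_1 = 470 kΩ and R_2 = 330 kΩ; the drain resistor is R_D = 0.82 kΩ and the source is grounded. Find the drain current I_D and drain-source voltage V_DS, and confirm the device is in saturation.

I_D ≈ 4.8 mA, V_DS ≈ 14 V

V_G = V_DD·R_2/(R_1+R_2) = 18×330/800 = 7.42 V. With the source grounded, V_GS = V_G = 7.42 V.
Assume saturation: I_D = (k_n/2)(V_GS − V_t)² = (0.34/2)×(7.42 − 2.1)² = 0.17×5.32² = 4.82 mA.
V_DS = V_DD − I_D·R_D = 18 − 4.82×0.82 = 14 V.
Saturation requires V_DS ≥ V_GS − V_t = 5.32 V; 14 ≥ 5.32 ✓.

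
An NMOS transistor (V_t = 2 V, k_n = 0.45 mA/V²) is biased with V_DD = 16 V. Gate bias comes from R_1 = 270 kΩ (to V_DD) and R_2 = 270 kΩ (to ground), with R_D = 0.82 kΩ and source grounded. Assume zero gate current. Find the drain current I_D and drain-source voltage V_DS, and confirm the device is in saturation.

V_G = V_DD·R_2/(R_1+R_2) = 16×270/540 = 8 V. With the source grounded, V_GS = V_G = 8 V.
Assume saturation: I_D = (k_n/2)(V_GS − V_t)² = (0.45/2)×(8 − 2)² = 0.225×6² = 8.1 mA.
V_DS = V_DD − I_D·R_D = 16 − 8.1×0.82 = 9.36 V.
Saturation requires V_DS ≥ V_GS − V_t = 6 V; 9.36 ≥ 6 ✓.

I_D ≈ 8.1 mA, V_DS ≈ 9.4 V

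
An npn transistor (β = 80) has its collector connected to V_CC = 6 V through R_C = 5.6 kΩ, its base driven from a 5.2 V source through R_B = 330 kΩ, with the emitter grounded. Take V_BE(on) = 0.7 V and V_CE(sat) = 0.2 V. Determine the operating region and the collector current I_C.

Assume active: I_B = (5.2 − 0.7)/330 = 0.0136 mA, giving I_C = β·I_B = 1.09 mA.
But then V_CE = 6 − 1.09×5.6 = -0.109 V < V_CE(sat) = 0.2 V — impossible in the active region.
So the transistor is saturated. With V_CE = 0.2 V, I_C = (V_CC − 0.2)/R_C = 5.8/5.6 = 1.04 mA.
Check: β·I_B = 1.09 mA > I_C = 1.04 mA, confirming saturation.

saturation; I_C ≈ 1 mA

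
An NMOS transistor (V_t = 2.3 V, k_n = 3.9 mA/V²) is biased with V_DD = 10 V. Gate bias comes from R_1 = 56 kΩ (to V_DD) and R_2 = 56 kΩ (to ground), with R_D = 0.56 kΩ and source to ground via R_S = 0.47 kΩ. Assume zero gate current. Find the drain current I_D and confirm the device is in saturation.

V_G = V_DD·R_2/(R_1+R_2) = 10×56/112 = 5 V.
Assume saturation: I_D = (k_n/2)(V_GS − V_t)² with V_GS = V_G − I_D·R_S = 5 − 0.47·I_D.
Substituting gives 0.431·I_D² − 5.95·I_D + 14.2 = 0, with roots I_D = 3.07 or 10.7 mA.
The root I_D = 10.7 mA gives V_GS = -0.0466 V ≤ V_t, so take I_D = 3.07 mA.
Then V_GS = 3.56 V and V_DS = V_DD − I_D(R_D+R_S) = 10 − 3.07×1.03 = 6.83 V.
Saturation requires V_DS ≥ V_GS − V_t = 1.26 V; 6.83 ≥ 1.26 ✓.

I_D ≈ 3.1 mA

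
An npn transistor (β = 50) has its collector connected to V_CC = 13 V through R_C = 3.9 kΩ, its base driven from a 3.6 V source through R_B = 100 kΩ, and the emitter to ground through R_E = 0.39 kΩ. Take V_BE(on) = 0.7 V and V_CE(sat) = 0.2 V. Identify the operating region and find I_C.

active; I_C ≈ 1.2 mA

Assume active. Base-emitter loop: I_B = (V_BB − V_BE)/(R_B + (β+1)R_E) = (3.6 − 0.7)/(100 + 51×0.39) = 0.0242 mA.
I_C = β·I_B = 50×0.0242 = 1.21 mA.
V_CE = V_CC − I_C·R_C − I_E·R_E = 13 − 1.21×3.9 − 1.23×0.39 = 7.8 V > V_CE(sat), so the active-region assumption holds.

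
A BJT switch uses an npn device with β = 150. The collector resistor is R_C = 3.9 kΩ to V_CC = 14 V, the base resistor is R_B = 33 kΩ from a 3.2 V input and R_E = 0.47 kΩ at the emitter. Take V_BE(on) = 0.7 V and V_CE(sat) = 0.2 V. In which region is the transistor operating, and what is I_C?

saturation; I_C ≈ 3.2 mA

Assume active: I_B = (3.2 − 0.7)/(33 + 151×0.47) = 0.024 mA, I_C = β·I_B = 3.61 mA.
Then V_CE = 14 − 3.61×3.9 − 3.63×0.47 = -1.77 V < 0.2 V — the active assumption fails.
Re-solve with V_CE = 0.2 V. KCL at the emitter: V_E/R_E = (V_BB−0.7−V_E)/R_B + (V_CC−0.2−V_E)/R_C, giving V_E = 1.5 V.
I_C = (V_CC − 0.2 − V_E)/R_C = (13.8 − 1.5)/3.9 = 3.15 mA.
Check: I_B = (2.5 − 1.5)/33 = 0.0304 mA, and β·I_B = 4.56 mA > I_C, confirming saturation.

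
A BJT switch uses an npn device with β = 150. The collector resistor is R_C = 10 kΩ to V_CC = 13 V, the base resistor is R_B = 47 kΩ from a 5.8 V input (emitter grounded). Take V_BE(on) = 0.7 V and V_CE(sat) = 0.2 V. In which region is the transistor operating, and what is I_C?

saturation; I_C ≈ 1.3 mA

Assume active: I_B = (5.8 − 0.7)/47 = 0.109 mA, giving I_C = β·I_B = 16.3 mA.
But then V_CE = 13 − 16.3×10 = -150 V < V_CE(sat) = 0.2 V — impossible in the active region.
So the transistor is saturated. With V_CE = 0.2 V, I_C = (V_CC − 0.2)/R_C = 12.8/10 = 1.28 mA.
Check: β·I_B = 16.3 mA > I_C = 1.28 mA, confirming saturation.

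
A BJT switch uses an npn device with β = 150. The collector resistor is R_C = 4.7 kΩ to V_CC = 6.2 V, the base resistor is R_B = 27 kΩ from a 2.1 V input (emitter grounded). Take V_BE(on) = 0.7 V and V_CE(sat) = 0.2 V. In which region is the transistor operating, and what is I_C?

Assume active: I_B = (2.1 − 0.7)/27 = 0.0519 mA, giving I_C = β·I_B = 7.78 mA.
But then V_CE = 6.2 − 7.78×4.7 = -30.4 V < V_CE(sat) = 0.2 V — impossible in the active region.
So the transistor is saturated. With V_CE = 0.2 V, I_C = (V_CC − 0.2)/R_C = 6/4.7 = 1.28 mA.
Check: β·I_B = 7.78 mA > I_C = 1.28 mA, confirming saturation.

saturation; I_C ≈ 1.3 mA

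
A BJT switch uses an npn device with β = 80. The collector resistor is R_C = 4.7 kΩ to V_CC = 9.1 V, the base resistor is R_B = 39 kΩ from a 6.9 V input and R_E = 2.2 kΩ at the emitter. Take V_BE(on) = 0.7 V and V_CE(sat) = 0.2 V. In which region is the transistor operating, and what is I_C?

Assume active: I_B = (6.9 − 0.7)/(39 + 81×2.2) = 0.0285 mA, I_C = β·I_B = 2.28 mA.
Then V_CE = 9.1 − 2.28×4.7 − 2.31×2.2 = -6.72 V < 0.2 V — the active assumption fails.
Re-solve with V_CE = 0.2 V. KCL at the emitter: V_E/R_E = (V_BB−0.7−V_E)/R_B + (V_CC−0.2−V_E)/R_C, giving V_E = 2.96 V.
I_C = (V_CC − 0.2 − V_E)/R_C = (8.9 − 2.96)/4.7 = 1.26 mA.
Check: I_B = (6.2 − 2.96)/39 = 0.083 mA, and β·I_B = 6.64 mA > I_C, confirming saturation.

saturation; I_C ≈ 1.3 mA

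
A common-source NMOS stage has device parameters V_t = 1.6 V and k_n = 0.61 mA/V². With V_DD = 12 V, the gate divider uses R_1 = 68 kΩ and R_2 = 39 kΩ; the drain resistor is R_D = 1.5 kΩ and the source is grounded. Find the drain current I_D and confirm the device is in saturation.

V_G = V_DD·R_2/(R_1+R_2) = 12×39/107 = 4.37 V. With the source grounded, V_GS = V_G = 4.37 V.
Assume saturation: I_D = (k_n/2)(V_GS − V_t)² = (0.61/2)×(4.37 − 1.6)² = 0.305×2.77² = 2.35 mA.
V_DS = V_DD − I_D·R_D = 12 − 2.35×1.5 = 8.48 V.
Saturation requires V_DS ≥ V_GS − V_t = 2.77 V; 8.48 ≥ 2.77 ✓.

I_D ≈ 2.3 mA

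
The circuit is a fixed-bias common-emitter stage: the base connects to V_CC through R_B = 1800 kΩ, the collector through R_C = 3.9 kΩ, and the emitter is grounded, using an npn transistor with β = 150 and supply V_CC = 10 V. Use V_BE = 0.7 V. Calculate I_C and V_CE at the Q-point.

Base loop: V_CC = I_B·R_B + V_BE, so I_B = (10 − 0.7)/1800 kΩ = 0.00517 mA.
In the active region I_C = β·I_B = 150 × 0.00517 = 0.775 mA.
Collector loop: V_CE = V_CC − I_C·R_C = 10 − 0.775×3.9 = 6.98 V.
Since V_CE = 6.98 V > V_CE(sat) ≈ 0.2 V, the transistor is in the active region as assumed.

I_C ≈ 0.78 mA, V_CE ≈ 7 V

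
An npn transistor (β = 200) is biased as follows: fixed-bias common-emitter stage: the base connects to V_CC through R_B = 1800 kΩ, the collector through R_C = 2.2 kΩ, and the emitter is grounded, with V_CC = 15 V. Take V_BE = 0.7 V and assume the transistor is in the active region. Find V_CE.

V_CE ≈ 12 V

Base loop: V_CC = I_B·R_B + V_BE, so I_B = (15 − 0.7)/1800 kΩ = 0.00794 mA.
In the active region I_C = β·I_B = 200 × 0.00794 = 1.59 mA.
Collector loop: V_CE = V_CC − I_C·R_C = 15 − 1.59×2.2 = 11.5 V.
Since V_CE = 11.5 V > V_CE(sat) ≈ 0.2 V, the transistor is in the active region as assumed.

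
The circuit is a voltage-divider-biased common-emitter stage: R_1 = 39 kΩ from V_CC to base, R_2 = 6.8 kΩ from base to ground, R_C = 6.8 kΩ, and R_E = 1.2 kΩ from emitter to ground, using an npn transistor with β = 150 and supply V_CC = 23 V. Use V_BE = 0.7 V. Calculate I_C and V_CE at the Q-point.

Thevenize the base divider: V_Th = V_CC·R_2/(R_1+R_2) = 23×6.8/45.8 = 3.41 V, R_Th = R_1‖R_2 = 5.79 kΩ.
Base-emitter loop: V_Th = I_B·R_Th + V_BE + (β+1)I_B·R_E, so I_B = (3.41 − 0.7) / (5.79 + 151×1.2) = 0.0145 mA.
I_C = β·I_B = 150×0.0145 = 2.18 mA, and I_E = (β+1)I_B = 2.19 mA.
V_CE = V_CC − I_C·R_C − I_E·R_E = 23 − 2.18×6.8 − 2.19×1.2 = 5.56 V.
V_CE = 5.56 V > 0.2 V confirms active-region operation.

I_C ≈ 2.2 mA, V_CE ≈ 5.6 V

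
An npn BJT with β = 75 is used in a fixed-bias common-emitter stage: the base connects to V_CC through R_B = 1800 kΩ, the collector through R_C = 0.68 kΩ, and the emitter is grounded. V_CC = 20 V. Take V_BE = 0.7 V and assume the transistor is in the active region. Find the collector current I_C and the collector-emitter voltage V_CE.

I_C ≈ 0.8 mA, V_CE ≈ 19 V

Base loop: V_CC = I_B·R_B + V_BE, so I_B = (20 − 0.7)/1800 kΩ = 0.0107 mA.
In the active region I_C = β·I_B = 75 × 0.0107 = 0.804 mA.
Collector loop: V_CE = V_CC − I_C·R_C = 20 − 0.804×0.68 = 19.5 V.
Since V_CE = 19.5 V > V_CE(sat) ≈ 0.2 V, the transistor is in the active region as assumed.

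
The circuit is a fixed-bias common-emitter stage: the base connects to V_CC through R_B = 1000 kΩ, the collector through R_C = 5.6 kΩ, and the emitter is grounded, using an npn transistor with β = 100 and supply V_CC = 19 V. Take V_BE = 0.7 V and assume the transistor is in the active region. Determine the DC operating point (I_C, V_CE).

I_C ≈ 1.8 mA, V_CE ≈ 8.8 V

Base loop: V_CC = I_B·R_B + V_BE, so I_B = (19 − 0.7)/1000 kΩ = 0.0183 mA.
In the active region I_C = β·I_B = 100 × 0.0183 = 1.83 mA.
Collector loop: V_CE = V_CC − I_C·R_C = 19 − 1.83×5.6 = 8.75 V.
Since V_CE = 8.75 V > V_CE(sat) ≈ 0.2 V, the transistor is in the active region as assumed.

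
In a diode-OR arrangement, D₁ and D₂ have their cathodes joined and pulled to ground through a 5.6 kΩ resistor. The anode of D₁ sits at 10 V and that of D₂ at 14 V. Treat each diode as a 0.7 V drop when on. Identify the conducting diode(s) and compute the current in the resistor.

Assume both conduct. Then node N would need to be at both 10−0.7 = 9.3 V and 14−0.7 = 13.3 V, which is impossible.
Assume only D₂ conducts: V_N = 14 − 0.7 = 13.3 V, so I_R = 13.3/5.6 = 2.38 mA.
Check D₁: its anode-to-cathode voltage is 10 − 13.3 = -3.3 V < 0.7 V, so it is off. The assumption is consistent.

Only D₂ conducts; I_R ≈ 2.4 mA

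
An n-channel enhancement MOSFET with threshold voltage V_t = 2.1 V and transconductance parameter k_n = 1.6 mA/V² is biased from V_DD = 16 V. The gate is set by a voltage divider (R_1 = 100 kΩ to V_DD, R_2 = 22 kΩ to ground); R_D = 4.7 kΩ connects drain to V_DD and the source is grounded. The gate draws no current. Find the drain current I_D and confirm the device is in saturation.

I_D ≈ 0.49 mA

V_G = V_DD·R_2/(R_1+R_2) = 16×22/122 = 2.89 V. With the source grounded, V_GS = V_G = 2.89 V.
Assume saturation: I_D = (k_n/2)(V_GS − V_t)² = (1.6/2)×(2.89 − 2.1)² = 0.8×0.785² = 0.493 mA.
V_DS = V_DD − I_D·R_D = 16 − 0.493×4.7 = 13.7 V.
Saturation requires V_DS ≥ V_GS − V_t = 0.785 V; 13.7 ≥ 0.785 ✓.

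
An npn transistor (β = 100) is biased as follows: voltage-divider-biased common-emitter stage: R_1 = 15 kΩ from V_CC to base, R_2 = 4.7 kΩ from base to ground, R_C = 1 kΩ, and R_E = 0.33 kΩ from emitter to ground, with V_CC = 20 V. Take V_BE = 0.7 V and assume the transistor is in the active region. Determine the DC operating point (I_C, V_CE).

I_C ≈ 11 mA, V_CE ≈ 5.3 V

Thevenize the base divider: V_Th = V_CC·R_2/(R_1+R_2) = 20×4.7/19.7 = 4.77 V, R_Th = R_1‖R_2 = 3.58 kΩ.
Base-emitter loop: V_Th = I_B·R_Th + V_BE + (β+1)I_B·R_E, so I_B = (4.77 − 0.7) / (3.58 + 101×0.33) = 0.11 mA.
I_C = β·I_B = 100×0.11 = 11 mA, and I_E = (β+1)I_B = 11.1 mA.
V_CE = V_CC − I_C·R_C − I_E·R_E = 20 − 11×1 − 11.1×0.33 = 5.29 V.
V_CE = 5.29 V > 0.2 V confirms active-region operation.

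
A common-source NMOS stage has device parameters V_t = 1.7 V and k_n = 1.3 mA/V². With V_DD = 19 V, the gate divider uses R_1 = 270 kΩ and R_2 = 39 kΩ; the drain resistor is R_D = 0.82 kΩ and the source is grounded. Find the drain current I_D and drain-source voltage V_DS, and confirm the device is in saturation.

V_G = V_DD·R_2/(R_1+R_2) = 19×39/309 = 2.4 V. With the source grounded, V_GS = V_G = 2.4 V.
Assume saturation: I_D = (k_n/2)(V_GS − V_t)² = (1.3/2)×(2.4 − 1.7)² = 0.65×0.698² = 0.317 mA.
V_DS = V_DD − I_D·R_D = 19 − 0.317×0.82 = 18.7 V.
Saturation requires V_DS ≥ V_GS − V_t = 0.698 V; 18.7 ≥ 0.698 ✓.

I_D ≈ 0.32 mA, V_DS ≈ 19 V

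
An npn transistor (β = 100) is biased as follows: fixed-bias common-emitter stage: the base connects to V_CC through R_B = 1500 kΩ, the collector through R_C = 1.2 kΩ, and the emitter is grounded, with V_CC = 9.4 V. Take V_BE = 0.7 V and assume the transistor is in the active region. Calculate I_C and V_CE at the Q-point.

Base loop: V_CC = I_B·R_B + V_BE, so I_B = (9.4 − 0.7)/1500 kΩ = 0.0058 mA.
In the active region I_C = β·I_B = 100 × 0.0058 = 0.58 mA.
Collector loop: V_CE = V_CC − I_C·R_C = 9.4 − 0.58×1.2 = 8.7 V.
Since V_CE = 8.7 V > V_CE(sat) ≈ 0.2 V, the transistor is in the active region as assumed.

I_C ≈ 0.58 mA, V_CE ≈ 8.7 V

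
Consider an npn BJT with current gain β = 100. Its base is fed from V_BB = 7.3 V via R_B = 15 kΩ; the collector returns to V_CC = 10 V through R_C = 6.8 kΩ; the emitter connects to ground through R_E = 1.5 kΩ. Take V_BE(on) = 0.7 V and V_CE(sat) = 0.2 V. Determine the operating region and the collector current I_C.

Assume active: I_B = (7.3 − 0.7)/(15 + 101×1.5) = 0.0396 mA, I_C = β·I_B = 3.96 mA.
Then V_CE = 10 − 3.96×6.8 − 4×1.5 = -23 V < 0.2 V — the active assumption fails.
Re-solve with V_CE = 0.2 V. KCL at the emitter: V_E/R_E = (V_BB−0.7−V_E)/R_B + (V_CC−0.2−V_E)/R_C, giving V_E = 2.14 V.
I_C = (V_CC − 0.2 − V_E)/R_C = (9.8 − 2.14)/6.8 = 1.13 mA.
Check: I_B = (6.6 − 2.14)/15 = 0.298 mA, and β·I_B = 29.8 mA > I_C, confirming saturation.

saturation; I_C ≈ 1.1 mA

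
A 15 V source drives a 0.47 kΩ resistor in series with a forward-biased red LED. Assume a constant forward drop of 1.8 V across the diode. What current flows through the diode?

I ≈ 28 mA

KVL around the loop: 15 = V_D + I·R = 1.8 + I × 0.47 kΩ.
So I = (15 − 1.8) / 0.47 kΩ = 13.2 / 0.47 = 28.1 mA.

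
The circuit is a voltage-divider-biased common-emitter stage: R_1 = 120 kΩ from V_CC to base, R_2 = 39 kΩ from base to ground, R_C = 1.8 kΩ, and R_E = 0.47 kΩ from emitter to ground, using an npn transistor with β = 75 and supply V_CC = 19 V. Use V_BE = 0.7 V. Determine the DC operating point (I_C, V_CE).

I_C ≈ 4.6 mA, V_CE ≈ 8.6 V

Thevenize the base divider: V_Th = V_CC·R_2/(R_1+R_2) = 19×39/159 = 4.66 V, R_Th = R_1‖R_2 = 29.4 kΩ.
Base-emitter loop: V_Th = I_B·R_Th + V_BE + (β+1)I_B·R_E, so I_B = (4.66 − 0.7) / (29.4 + 76×0.47) = 0.0608 mA.
I_C = β·I_B = 75×0.0608 = 4.56 mA, and I_E = (β+1)I_B = 4.62 mA.
V_CE = V_CC − I_C·R_C − I_E·R_E = 19 − 4.56×1.8 − 4.62×0.47 = 8.62 V.
V_CE = 8.62 V > 0.2 V confirms active-region operation.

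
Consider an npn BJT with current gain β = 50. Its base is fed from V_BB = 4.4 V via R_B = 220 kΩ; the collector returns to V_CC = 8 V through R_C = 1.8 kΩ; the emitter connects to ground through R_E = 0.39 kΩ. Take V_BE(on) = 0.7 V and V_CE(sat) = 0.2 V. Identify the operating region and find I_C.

Assume active. Base-emitter loop: I_B = (V_BB − V_BE)/(R_B + (β+1)R_E) = (4.4 − 0.7)/(220 + 51×0.39) = 0.0154 mA.
I_C = β·I_B = 50×0.0154 = 0.771 mA.
V_CE = V_CC − I_C·R_C − I_E·R_E = 8 − 0.771×1.8 − 0.787×0.39 = 6.31 V > V_CE(sat), so the active-region assumption holds.

active; I_C ≈ 0.77 mA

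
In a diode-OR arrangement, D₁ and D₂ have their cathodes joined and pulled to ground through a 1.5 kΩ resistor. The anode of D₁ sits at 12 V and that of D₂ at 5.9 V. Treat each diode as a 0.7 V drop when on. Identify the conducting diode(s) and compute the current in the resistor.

Only D₁ conducts; I_R ≈ 7.5 mA

Assume both conduct. Then node N would need to be at both 12−0.7 = 11.3 V and 5.9−0.7 = 5.2 V, which is impossible.
Assume only D₁ conducts: V_N = 12 − 0.7 = 11.3 V, so I_R = 11.3/1.5 = 7.53 mA.
Check D₂: its anode-to-cathode voltage is 5.9 − 11.3 = -5.4 V < 0.7 V, so it is off. The assumption is consistent.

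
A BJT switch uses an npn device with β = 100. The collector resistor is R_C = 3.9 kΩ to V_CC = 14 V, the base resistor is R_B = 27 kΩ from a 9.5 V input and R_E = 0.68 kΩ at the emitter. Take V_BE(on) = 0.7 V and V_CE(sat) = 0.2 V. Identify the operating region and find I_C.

Assume active: I_B = (9.5 − 0.7)/(27 + 101×0.68) = 0.092 mA, I_C = β·I_B = 9.2 mA.
Then V_CE = 14 − 9.2×3.9 − 9.29×0.68 = -28.2 V < 0.2 V — the active assumption fails.
Re-solve with V_CE = 0.2 V. KCL at the emitter: V_E/R_E = (V_BB−0.7−V_E)/R_B + (V_CC−0.2−V_E)/R_C, giving V_E = 2.19 V.
I_C = (V_CC − 0.2 − V_E)/R_C = (13.8 − 2.19)/3.9 = 2.98 mA.
Check: I_B = (8.8 − 2.19)/27 = 0.245 mA, and β·I_B = 24.5 mA > I_C, confirming saturation.

saturation; I_C ≈ 3 mA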